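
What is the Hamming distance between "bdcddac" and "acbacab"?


Comparing "bdcddac" and "acbacab" position by position:
  Position 0: 'b' vs 'a' => differ
  Position 1: 'd' vs 'c' => differ
  Position 2: 'c' vs 'b' => differ
  Position 3: 'd' vs 'a' => differ
  Position 4: 'd' vs 'c' => differ
  Position 5: 'a' vs 'a' => same
  Position 6: 'c' vs 'b' => differ
Total differences (Hamming distance): 6

6


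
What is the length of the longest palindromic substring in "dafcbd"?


Input: "dafcbd"
Checking substrings for palindromes:
  No multi-char palindromic substrings found
Longest palindromic substring: "d" with length 1

1


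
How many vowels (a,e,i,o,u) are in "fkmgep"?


Input: fkmgep
Checking each character:
  'f' at position 0: consonant
  'k' at position 1: consonant
  'm' at position 2: consonant
  'g' at position 3: consonant
  'e' at position 4: vowel (running total: 1)
  'p' at position 5: consonant
Total vowels: 1

1


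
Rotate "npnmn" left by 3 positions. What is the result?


Input: "npnmn", rotate left by 3
First 3 characters: "npn"
Remaining characters: "mn"
Concatenate remaining + first: "mn" + "npn" = "mnnpn"

mnnpn


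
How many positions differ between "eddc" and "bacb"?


Comparing "eddc" and "bacb" position by position:
  Position 0: 'e' vs 'b' => DIFFER
  Position 1: 'd' vs 'a' => DIFFER
  Position 2: 'd' vs 'c' => DIFFER
  Position 3: 'c' vs 'b' => DIFFER
Positions that differ: 4

4


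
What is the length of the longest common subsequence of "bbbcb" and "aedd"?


LCS of "bbbcb" and "aedd"
DP table:
           a    e    d    d
      0    0    0    0    0
  b   0    0    0    0    0
  b   0    0    0    0    0
  b   0    0    0    0    0
  c   0    0    0    0    0
  b   0    0    0    0    0
LCS length = dp[5][4] = 0

0


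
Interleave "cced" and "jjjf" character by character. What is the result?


Interleaving "cced" and "jjjf":
  Position 0: 'c' from first, 'j' from second => "cj"
  Position 1: 'c' from first, 'j' from second => "cj"
  Position 2: 'e' from first, 'j' from second => "ej"
  Position 3: 'd' from first, 'f' from second => "df"
Result: cjcjejdf

cjcjejdf


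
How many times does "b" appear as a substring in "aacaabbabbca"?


Searching for "b" in "aacaabbabbca"
Scanning each position:
  Position 0: "a" => no
  Position 1: "a" => no
  Position 2: "c" => no
  Position 3: "a" => no
  Position 4: "a" => no
  Position 5: "b" => MATCH
  Position 6: "b" => MATCH
  Position 7: "a" => no
  Position 8: "b" => MATCH
  Position 9: "b" => MATCH
  Position 10: "c" => no
  Position 11: "a" => no
Total occurrences: 4

4


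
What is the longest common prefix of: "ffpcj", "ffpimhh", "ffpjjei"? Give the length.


Words: ffpcj, ffpimhh, ffpjjei
  Position 0: all 'f' => match
  Position 1: all 'f' => match
  Position 2: all 'p' => match
  Position 3: ('c', 'i', 'j') => mismatch, stop
LCP = "ffp" (length 3)

3


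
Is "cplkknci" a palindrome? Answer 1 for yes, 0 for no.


Input: cplkknci
Reversed: icnkklpc
  Compare pos 0 ('c') with pos 7 ('i'): MISMATCH
  Compare pos 1 ('p') with pos 6 ('c'): MISMATCH
  Compare pos 2 ('l') with pos 5 ('n'): MISMATCH
  Compare pos 3 ('k') with pos 4 ('k'): match
Result: not a palindrome

0


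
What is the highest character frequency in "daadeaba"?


Input: daadeaba
Character counts:
  'a': 4
  'b': 1
  'd': 2
  'e': 1
Maximum frequency: 4

4


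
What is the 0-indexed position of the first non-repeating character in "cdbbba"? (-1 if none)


Input: cdbbba
Character frequencies:
  'a': 1
  'b': 3
  'c': 1
  'd': 1
Scanning left to right for freq == 1:
  Position 0 ('c'): unique! => answer = 0

0


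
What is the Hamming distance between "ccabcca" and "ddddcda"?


Comparing "ccabcca" and "ddddcda" position by position:
  Position 0: 'c' vs 'd' => differ
  Position 1: 'c' vs 'd' => differ
  Position 2: 'a' vs 'd' => differ
  Position 3: 'b' vs 'd' => differ
  Position 4: 'c' vs 'c' => same
  Position 5: 'c' vs 'd' => differ
  Position 6: 'a' vs 'a' => same
Total differences (Hamming distance): 5

5


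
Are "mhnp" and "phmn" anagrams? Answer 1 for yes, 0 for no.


Strings: "mhnp", "phmn"
Sorted first:  hmnp
Sorted second: hmnp
Sorted forms match => anagrams

1


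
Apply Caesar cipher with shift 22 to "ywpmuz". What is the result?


Caesar cipher: shift "ywpmuz" by 22
  'y' (pos 24) + 22 = pos 20 = 'u'
  'w' (pos 22) + 22 = pos 18 = 's'
  'p' (pos 15) + 22 = pos 11 = 'l'
  'm' (pos 12) + 22 = pos 8 = 'i'
  'u' (pos 20) + 22 = pos 16 = 'q'
  'z' (pos 25) + 22 = pos 21 = 'v'
Result: usliqv

usliqv


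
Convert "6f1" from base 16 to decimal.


Input: "6f1" in base 16
Positional expansion:
  Digit '6' (value 6) x 16^2 = 1536
  Digit 'f' (value 15) x 16^1 = 240
  Digit '1' (value 1) x 16^0 = 1
Sum = 1777

1777


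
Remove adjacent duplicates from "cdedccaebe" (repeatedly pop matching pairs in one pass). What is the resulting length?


Input: cdedccaebe
Stack-based adjacent duplicate removal:
  Read 'c': push. Stack: c
  Read 'd': push. Stack: cd
  Read 'e': push. Stack: cde
  Read 'd': push. Stack: cded
  Read 'c': push. Stack: cdedc
  Read 'c': matches stack top 'c' => pop. Stack: cded
  Read 'a': push. Stack: cdeda
  Read 'e': push. Stack: cdedae
  Read 'b': push. Stack: cdedaeb
  Read 'e': push. Stack: cdedaebe
Final stack: "cdedaebe" (length 8)

8


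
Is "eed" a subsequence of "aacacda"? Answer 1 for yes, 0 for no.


Check if "eed" is a subsequence of "aacacda"
Greedy scan:
  Position 0 ('a'): no match needed
  Position 1 ('a'): no match needed
  Position 2 ('c'): no match needed
  Position 3 ('a'): no match needed
  Position 4 ('c'): no match needed
  Position 5 ('d'): no match needed
  Position 6 ('a'): no match needed
Only matched 0/3 characters => not a subsequence

0


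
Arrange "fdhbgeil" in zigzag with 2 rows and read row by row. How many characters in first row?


Zigzag "fdhbgeil" into 2 rows:
Placing characters:
  'f' => row 0
  'd' => row 1
  'h' => row 0
  'b' => row 1
  'g' => row 0
  'e' => row 1
  'i' => row 0
  'l' => row 1
Rows:
  Row 0: "fhgi"
  Row 1: "dbel"
First row length: 4

4


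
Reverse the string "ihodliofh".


Input: ihodliofh
Reading characters right to left:
  Position 8: 'h'
  Position 7: 'f'
  Position 6: 'o'
  Position 5: 'i'
  Position 4: 'l'
  Position 3: 'd'
  Position 2: 'o'
  Position 1: 'h'
  Position 0: 'i'
Reversed: hfoildohi

hfoildohi


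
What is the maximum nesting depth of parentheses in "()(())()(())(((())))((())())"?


Input: "()(())()(())(((())))((())())"
Tracking depth:
  Position 0 '(': depth becomes 1
  Position 1 ')': depth becomes 0
  Position 2 '(': depth becomes 1
  Position 3 '(': depth becomes 2
  Position 4 ')': depth becomes 1
  Position 5 ')': depth becomes 0
  Position 6 '(': depth becomes 1
  Position 7 ')': depth becomes 0
  Position 8 '(': depth becomes 1
  Position 9 '(': depth becomes 2
  Position 10 ')': depth becomes 1
  Position 11 ')': depth becomes 0
  Position 12 '(': depth becomes 1
  Position 13 '(': depth becomes 2
  Position 14 '(': depth becomes 3
  Position 15 '(': depth becomes 4
  Position 16 ')': depth becomes 3
  Position 17 ')': depth becomes 2
  Position 18 ')': depth becomes 1
  Position 19 ')': depth becomes 0
  Position 20 '(': depth becomes 1
  Position 21 '(': depth becomes 2
  Position 22 '(': depth becomes 3
  Position 23 ')': depth becomes 2
  Position 24 ')': depth becomes 1
  Position 25 '(': depth becomes 2
  Position 26 ')': depth becomes 1
  Position 27 ')': depth becomes 0
Maximum depth reached: 4

4


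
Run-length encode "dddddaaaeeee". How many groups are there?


Input: dddddaaaeeee
Scanning for consecutive runs:
  Group 1: 'd' x 5 (positions 0-4)
  Group 2: 'a' x 3 (positions 5-7)
  Group 3: 'e' x 4 (positions 8-11)
Total groups: 3

3


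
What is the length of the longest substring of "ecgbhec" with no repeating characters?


Input: "ecgbhec"
Sliding window (track last position of each char):
  Position 0 ('e'): window [0,0] length 1 -- new best
  Position 1 ('c'): window [0,1] length 2 -- new best
  Position 2 ('g'): window [0,2] length 3 -- new best
  Position 3 ('b'): window [0,3] length 4 -- new best
  Position 4 ('h'): window [0,4] length 5 -- new best
  Position 5 ('e'): repeat (last at 0), move window start to 1
  Position 5 ('e'): window [1,5] length 5
  Position 6 ('c'): repeat (last at 1), move window start to 2
  Position 6 ('c'): window [2,6] length 5
Longest substring with no repeats: "ecgbh" with length 5

5


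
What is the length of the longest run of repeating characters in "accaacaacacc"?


Input: "accaacaacacc"
Scanning for longest run:
  Position 1 ('c'): new char, reset run to 1
  Position 2 ('c'): continues run of 'c', length=2
  Position 3 ('a'): new char, reset run to 1
  Position 4 ('a'): continues run of 'a', length=2
  Position 5 ('c'): new char, reset run to 1
  Position 6 ('a'): new char, reset run to 1
  Position 7 ('a'): continues run of 'a', length=2
  Position 8 ('c'): new char, reset run to 1
  Position 9 ('a'): new char, reset run to 1
  Position 10 ('c'): new char, reset run to 1
  Position 11 ('c'): continues run of 'c', length=2
Longest run: 'c' with length 2

2


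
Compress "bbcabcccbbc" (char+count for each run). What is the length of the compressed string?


Input: bbcabcccbbc
Runs:
  'b' x 2 => "b2"
  'c' x 1 => "c1"
  'a' x 1 => "a1"
  'b' x 1 => "b1"
  'c' x 3 => "c3"
  'b' x 2 => "b2"
  'c' x 1 => "c1"
Compressed: "b2c1a1b1c3b2c1"
Compressed length: 14

14


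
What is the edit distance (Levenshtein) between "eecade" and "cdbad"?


Computing edit distance: "eecade" -> "cdbad"
DP table:
           c    d    b    a    d
      0    1    2    3    4    5
  e   1    1    2    3    4    5
  e   2    2    2    3    4    5
  c   3    2    3    3    4    5
  a   4    3    3    4    3    4
  d   5    4    3    4    4    3
  e   6    5    4    4    5    4
Edit distance = dp[6][5] = 4

4


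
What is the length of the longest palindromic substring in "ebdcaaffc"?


Input: "ebdcaaffc"
Checking substrings for palindromes:
  [4:6] "aa" (len 2) => palindrome
  [6:8] "ff" (len 2) => palindrome
Longest palindromic substring: "aa" with length 2

2


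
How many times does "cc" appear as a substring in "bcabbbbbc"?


Searching for "cc" in "bcabbbbbc"
Scanning each position:
  Position 0: "bc" => no
  Position 1: "ca" => no
  Position 2: "ab" => no
  Position 3: "bb" => no
  Position 4: "bb" => no
  Position 5: "bb" => no
  Position 6: "bb" => no
  Position 7: "bc" => no
Total occurrences: 0

0


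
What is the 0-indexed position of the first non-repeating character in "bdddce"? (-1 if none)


Input: bdddce
Character frequencies:
  'b': 1
  'c': 1
  'd': 3
  'e': 1
Scanning left to right for freq == 1:
  Position 0 ('b'): unique! => answer = 0

0


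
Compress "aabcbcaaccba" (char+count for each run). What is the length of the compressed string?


Input: aabcbcaaccba
Runs:
  'a' x 2 => "a2"
  'b' x 1 => "b1"
  'c' x 1 => "c1"
  'b' x 1 => "b1"
  'c' x 1 => "c1"
  'a' x 2 => "a2"
  'c' x 2 => "c2"
  'b' x 1 => "b1"
  'a' x 1 => "a1"
Compressed: "a2b1c1b1c1a2c2b1a1"
Compressed length: 18

18


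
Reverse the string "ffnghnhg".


Input: ffnghnhg
Reading characters right to left:
  Position 7: 'g'
  Position 6: 'h'
  Position 5: 'n'
  Position 4: 'h'
  Position 3: 'g'
  Position 2: 'n'
  Position 1: 'f'
  Position 0: 'f'
Reversed: ghnhgnff

ghnhgnff


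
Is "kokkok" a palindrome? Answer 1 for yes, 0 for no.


Input: kokkok
Reversed: kokkok
  Compare pos 0 ('k') with pos 5 ('k'): match
  Compare pos 1 ('o') with pos 4 ('o'): match
  Compare pos 2 ('k') with pos 3 ('k'): match
Result: palindrome

1


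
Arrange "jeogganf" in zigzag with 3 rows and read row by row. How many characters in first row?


Zigzag "jeogganf" into 3 rows:
Placing characters:
  'j' => row 0
  'e' => row 1
  'o' => row 2
  'g' => row 1
  'g' => row 0
  'a' => row 1
  'n' => row 2
  'f' => row 1
Rows:
  Row 0: "jg"
  Row 1: "egaf"
  Row 2: "on"
First row length: 2

2


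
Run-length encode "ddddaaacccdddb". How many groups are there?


Input: ddddaaacccdddb
Scanning for consecutive runs:
  Group 1: 'd' x 4 (positions 0-3)
  Group 2: 'a' x 3 (positions 4-6)
  Group 3: 'c' x 3 (positions 7-9)
  Group 4: 'd' x 3 (positions 10-12)
  Group 5: 'b' x 1 (positions 13-13)
Total groups: 5

5


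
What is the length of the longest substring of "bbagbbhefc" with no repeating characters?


Input: "bbagbbhefc"
Sliding window (track last position of each char):
  Position 0 ('b'): window [0,0] length 1 -- new best
  Position 1 ('b'): repeat (last at 0), move window start to 1
  Position 1 ('b'): window [1,1] length 1
  Position 2 ('a'): window [1,2] length 2 -- new best
  Position 3 ('g'): window [1,3] length 3 -- new best
  Position 4 ('b'): repeat (last at 1), move window start to 2
  Position 4 ('b'): window [2,4] length 3
  Position 5 ('b'): repeat (last at 4), move window start to 5
  Position 5 ('b'): window [5,5] length 1
  Position 6 ('h'): window [5,6] length 2
  Position 7 ('e'): window [5,7] length 3
  Position 8 ('f'): window [5,8] length 4 -- new best
  Position 9 ('c'): window [5,9] length 5 -- new best
Longest substring with no repeats: "bhefc" with length 5

5


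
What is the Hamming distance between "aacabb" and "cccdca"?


Comparing "aacabb" and "cccdca" position by position:
  Position 0: 'a' vs 'c' => differ
  Position 1: 'a' vs 'c' => differ
  Position 2: 'c' vs 'c' => same
  Position 3: 'a' vs 'd' => differ
  Position 4: 'b' vs 'c' => differ
  Position 5: 'b' vs 'a' => differ
Total differences (Hamming distance): 5

5


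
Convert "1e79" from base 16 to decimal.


Input: "1e79" in base 16
Positional expansion:
  Digit '1' (value 1) x 16^3 = 4096
  Digit 'e' (value 14) x 16^2 = 3584
  Digit '7' (value 7) x 16^1 = 112
  Digit '9' (value 9) x 16^0 = 9
Sum = 7801

7801


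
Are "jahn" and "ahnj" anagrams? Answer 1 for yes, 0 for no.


Strings: "jahn", "ahnj"
Sorted first:  ahjn
Sorted second: ahjn
Sorted forms match => anagrams

1


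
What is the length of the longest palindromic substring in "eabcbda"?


Input: "eabcbda"
Checking substrings for palindromes:
  [2:5] "bcb" (len 3) => palindrome
Longest palindromic substring: "bcb" with length 3

3


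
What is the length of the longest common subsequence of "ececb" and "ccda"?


LCS of "ececb" and "ccda"
DP table:
           c    c    d    a
      0    0    0    0    0
  e   0    0    0    0    0
  c   0    1    1    1    1
  e   0    1    1    1    1
  c   0    1    2    2    2
  b   0    1    2    2    2
LCS length = dp[5][4] = 2

2


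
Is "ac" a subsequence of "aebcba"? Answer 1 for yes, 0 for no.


Check if "ac" is a subsequence of "aebcba"
Greedy scan:
  Position 0 ('a'): matches sub[0] = 'a'
  Position 1 ('e'): no match needed
  Position 2 ('b'): no match needed
  Position 3 ('c'): matches sub[1] = 'c'
  Position 4 ('b'): no match needed
  Position 5 ('a'): no match needed
All 2 characters matched => is a subsequence

1


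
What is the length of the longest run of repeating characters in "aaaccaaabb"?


Input: "aaaccaaabb"
Scanning for longest run:
  Position 1 ('a'): continues run of 'a', length=2
  Position 2 ('a'): continues run of 'a', length=3
  Position 3 ('c'): new char, reset run to 1
  Position 4 ('c'): continues run of 'c', length=2
  Position 5 ('a'): new char, reset run to 1
  Position 6 ('a'): continues run of 'a', length=2
  Position 7 ('a'): continues run of 'a', length=3
  Position 8 ('b'): new char, reset run to 1
  Position 9 ('b'): continues run of 'b', length=2
Longest run: 'a' with length 3

3


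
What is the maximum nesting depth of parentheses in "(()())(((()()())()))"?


Input: "(()())(((()()())()))"
Tracking depth:
  Position 0 '(': depth becomes 1
  Position 1 '(': depth becomes 2
  Position 2 ')': depth becomes 1
  Position 3 '(': depth becomes 2
  Position 4 ')': depth becomes 1
  Position 5 ')': depth becomes 0
  Position 6 '(': depth becomes 1
  Position 7 '(': depth becomes 2
  Position 8 '(': depth becomes 3
  Position 9 '(': depth becomes 4
  Position 10 ')': depth becomes 3
  Position 11 '(': depth becomes 4
  Position 12 ')': depth becomes 3
  Position 13 '(': depth becomes 4
  Position 14 ')': depth becomes 3
  Position 15 ')': depth becomes 2
  Position 16 '(': depth becomes 3
  Position 17 ')': depth becomes 2
  Position 18 ')': depth becomes 1
  Position 19 ')': depth becomes 0
Maximum depth reached: 4

4


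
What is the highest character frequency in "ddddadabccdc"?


Input: ddddadabccdc
Character counts:
  'a': 2
  'b': 1
  'c': 3
  'd': 6
Maximum frequency: 6

6


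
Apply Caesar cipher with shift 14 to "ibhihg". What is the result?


Caesar cipher: shift "ibhihg" by 14
  'i' (pos 8) + 14 = pos 22 = 'w'
  'b' (pos 1) + 14 = pos 15 = 'p'
  'h' (pos 7) + 14 = pos 21 = 'v'
  'i' (pos 8) + 14 = pos 22 = 'w'
  'h' (pos 7) + 14 = pos 21 = 'v'
  'g' (pos 6) + 14 = pos 20 = 'u'
Result: wpvwvu

wpvwvu


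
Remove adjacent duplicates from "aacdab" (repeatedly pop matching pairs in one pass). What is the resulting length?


Input: aacdab
Stack-based adjacent duplicate removal:
  Read 'a': push. Stack: a
  Read 'a': matches stack top 'a' => pop. Stack: (empty)
  Read 'c': push. Stack: c
  Read 'd': push. Stack: cd
  Read 'a': push. Stack: cda
  Read 'b': push. Stack: cdab
Final stack: "cdab" (length 4)

4


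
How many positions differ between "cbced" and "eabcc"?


Comparing "cbced" and "eabcc" position by position:
  Position 0: 'c' vs 'e' => DIFFER
  Position 1: 'b' vs 'a' => DIFFER
  Position 2: 'c' vs 'b' => DIFFER
  Position 3: 'e' vs 'c' => DIFFER
  Position 4: 'd' vs 'c' => DIFFER
Positions that differ: 5

5


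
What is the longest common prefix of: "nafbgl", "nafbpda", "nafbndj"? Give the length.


Words: nafbgl, nafbpda, nafbndj
  Position 0: all 'n' => match
  Position 1: all 'a' => match
  Position 2: all 'f' => match
  Position 3: all 'b' => match
  Position 4: ('g', 'p', 'n') => mismatch, stop
LCP = "nafb" (length 4)

4


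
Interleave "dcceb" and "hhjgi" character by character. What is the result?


Interleaving "dcceb" and "hhjgi":
  Position 0: 'd' from first, 'h' from second => "dh"
  Position 1: 'c' from first, 'h' from second => "ch"
  Position 2: 'c' from first, 'j' from second => "cj"
  Position 3: 'e' from first, 'g' from second => "eg"
  Position 4: 'b' from first, 'i' from second => "bi"
Result: dhchcjegbi

dhchcjegbi


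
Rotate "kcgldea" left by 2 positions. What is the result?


Input: "kcgldea", rotate left by 2
First 2 characters: "kc"
Remaining characters: "gldea"
Concatenate remaining + first: "gldea" + "kc" = "gldeakc"

gldeakc


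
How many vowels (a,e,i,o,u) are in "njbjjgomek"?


Input: njbjjgomek
Checking each character:
  'n' at position 0: consonant
  'j' at position 1: consonant
  'b' at position 2: consonant
  'j' at position 3: consonant
  'j' at position 4: consonant
  'g' at position 5: consonant
  'o' at position 6: vowel (running total: 1)
  'm' at position 7: consonant
  'e' at position 8: vowel (running total: 2)
  'k' at position 9: consonant
Total vowels: 2

2


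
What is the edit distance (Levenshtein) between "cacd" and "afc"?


Computing edit distance: "cacd" -> "afc"
DP table:
           a    f    c
      0    1    2    3
  c   1    1    2    2
  a   2    1    2    3
  c   3    2    2    2
  d   4    3    3    3
Edit distance = dp[4][3] = 3

3


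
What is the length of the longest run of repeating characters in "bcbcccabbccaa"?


Input: "bcbcccabbccaa"
Scanning for longest run:
  Position 1 ('c'): new char, reset run to 1
  Position 2 ('b'): new char, reset run to 1
  Position 3 ('c'): new char, reset run to 1
  Position 4 ('c'): continues run of 'c', length=2
  Position 5 ('c'): continues run of 'c', length=3
  Position 6 ('a'): new char, reset run to 1
  Position 7 ('b'): new char, reset run to 1
  Position 8 ('b'): continues run of 'b', length=2
  Position 9 ('c'): new char, reset run to 1
  Position 10 ('c'): continues run of 'c', length=2
  Position 11 ('a'): new char, reset run to 1
  Position 12 ('a'): continues run of 'a', length=2
Longest run: 'c' with length 3

3


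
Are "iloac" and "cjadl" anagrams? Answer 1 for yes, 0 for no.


Strings: "iloac", "cjadl"
Sorted first:  acilo
Sorted second: acdjl
Differ at position 2: 'i' vs 'd' => not anagrams

0


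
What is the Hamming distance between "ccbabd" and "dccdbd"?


Comparing "ccbabd" and "dccdbd" position by position:
  Position 0: 'c' vs 'd' => differ
  Position 1: 'c' vs 'c' => same
  Position 2: 'b' vs 'c' => differ
  Position 3: 'a' vs 'd' => differ
  Position 4: 'b' vs 'b' => same
  Position 5: 'd' vs 'd' => same
Total differences (Hamming distance): 3

3


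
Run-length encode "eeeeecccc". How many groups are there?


Input: eeeeecccc
Scanning for consecutive runs:
  Group 1: 'e' x 5 (positions 0-4)
  Group 2: 'c' x 4 (positions 5-8)
Total groups: 2

2


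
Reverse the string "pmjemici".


Input: pmjemici
Reading characters right to left:
  Position 7: 'i'
  Position 6: 'c'
  Position 5: 'i'
  Position 4: 'm'
  Position 3: 'e'
  Position 2: 'j'
  Position 1: 'm'
  Position 0: 'p'
Reversed: icimejmp

icimejmp


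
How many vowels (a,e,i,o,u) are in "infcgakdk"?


Input: infcgakdk
Checking each character:
  'i' at position 0: vowel (running total: 1)
  'n' at position 1: consonant
  'f' at position 2: consonant
  'c' at position 3: consonant
  'g' at position 4: consonant
  'a' at position 5: vowel (running total: 2)
  'k' at position 6: consonant
  'd' at position 7: consonant
  'k' at position 8: consonant
Total vowels: 2

2


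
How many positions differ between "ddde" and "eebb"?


Comparing "ddde" and "eebb" position by position:
  Position 0: 'd' vs 'e' => DIFFER
  Position 1: 'd' vs 'e' => DIFFER
  Position 2: 'd' vs 'b' => DIFFER
  Position 3: 'e' vs 'b' => DIFFER
Positions that differ: 4

4


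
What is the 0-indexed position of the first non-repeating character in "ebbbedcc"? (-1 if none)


Input: ebbbedcc
Character frequencies:
  'b': 3
  'c': 2
  'd': 1
  'e': 2
Scanning left to right for freq == 1:
  Position 0 ('e'): freq=2, skip
  Position 1 ('b'): freq=3, skip
  Position 2 ('b'): freq=3, skip
  Position 3 ('b'): freq=3, skip
  Position 4 ('e'): freq=2, skip
  Position 5 ('d'): unique! => answer = 5

5


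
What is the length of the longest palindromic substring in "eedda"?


Input: "eedda"
Checking substrings for palindromes:
  [0:2] "ee" (len 2) => palindrome
  [2:4] "dd" (len 2) => palindrome
Longest palindromic substring: "ee" with length 2

2


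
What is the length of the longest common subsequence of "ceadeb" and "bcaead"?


LCS of "ceadeb" and "bcaead"
DP table:
           b    c    a    e    a    d
      0    0    0    0    0    0    0
  c   0    0    1    1    1    1    1
  e   0    0    1    1    2    2    2
  a   0    0    1    2    2    3    3
  d   0    0    1    2    2    3    4
  e   0    0    1    2    3    3    4
  b   0    1    1    2    3    3    4
LCS length = dp[6][6] = 4

4


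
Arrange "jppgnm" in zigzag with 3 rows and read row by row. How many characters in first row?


Zigzag "jppgnm" into 3 rows:
Placing characters:
  'j' => row 0
  'p' => row 1
  'p' => row 2
  'g' => row 1
  'n' => row 0
  'm' => row 1
Rows:
  Row 0: "jn"
  Row 1: "pgm"
  Row 2: "p"
First row length: 2

2


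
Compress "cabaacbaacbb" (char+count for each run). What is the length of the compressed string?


Input: cabaacbaacbb
Runs:
  'c' x 1 => "c1"
  'a' x 1 => "a1"
  'b' x 1 => "b1"
  'a' x 2 => "a2"
  'c' x 1 => "c1"
  'b' x 1 => "b1"
  'a' x 2 => "a2"
  'c' x 1 => "c1"
  'b' x 2 => "b2"
Compressed: "c1a1b1a2c1b1a2c1b2"
Compressed length: 18

18


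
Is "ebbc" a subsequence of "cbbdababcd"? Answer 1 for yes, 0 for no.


Check if "ebbc" is a subsequence of "cbbdababcd"
Greedy scan:
  Position 0 ('c'): no match needed
  Position 1 ('b'): no match needed
  Position 2 ('b'): no match needed
  Position 3 ('d'): no match needed
  Position 4 ('a'): no match needed
  Position 5 ('b'): no match needed
  Position 6 ('a'): no match needed
  Position 7 ('b'): no match needed
  Position 8 ('c'): no match needed
  Position 9 ('d'): no match needed
Only matched 0/4 characters => not a subsequence

0


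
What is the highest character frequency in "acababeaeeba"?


Input: acababeaeeba
Character counts:
  'a': 5
  'b': 3
  'c': 1
  'e': 3
Maximum frequency: 5

5


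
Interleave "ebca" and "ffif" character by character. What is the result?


Interleaving "ebca" and "ffif":
  Position 0: 'e' from first, 'f' from second => "ef"
  Position 1: 'b' from first, 'f' from second => "bf"
  Position 2: 'c' from first, 'i' from second => "ci"
  Position 3: 'a' from first, 'f' from second => "af"
Result: efbfciaf

efbfciaf


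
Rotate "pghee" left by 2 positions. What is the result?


Input: "pghee", rotate left by 2
First 2 characters: "pg"
Remaining characters: "hee"
Concatenate remaining + first: "hee" + "pg" = "heepg"

heepg


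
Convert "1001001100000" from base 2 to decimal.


Input: "1001001100000" in base 2
Positional expansion:
  Digit '1' (value 1) x 2^12 = 4096
  Digit '0' (value 0) x 2^11 = 0
  Digit '0' (value 0) x 2^10 = 0
  Digit '1' (value 1) x 2^9 = 512
  Digit '0' (value 0) x 2^8 = 0
  Digit '0' (value 0) x 2^7 = 0
  Digit '1' (value 1) x 2^6 = 64
  Digit '1' (value 1) x 2^5 = 32
  Digit '0' (value 0) x 2^4 = 0
  Digit '0' (value 0) x 2^3 = 0
  Digit '0' (value 0) x 2^2 = 0
  Digit '0' (value 0) x 2^1 = 0
  Digit '0' (value 0) x 2^0 = 0
Sum = 4704

4704


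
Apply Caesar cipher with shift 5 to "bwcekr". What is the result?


Caesar cipher: shift "bwcekr" by 5
  'b' (pos 1) + 5 = pos 6 = 'g'
  'w' (pos 22) + 5 = pos 1 = 'b'
  'c' (pos 2) + 5 = pos 7 = 'h'
  'e' (pos 4) + 5 = pos 9 = 'j'
  'k' (pos 10) + 5 = pos 15 = 'p'
  'r' (pos 17) + 5 = pos 22 = 'w'
Result: gbhjpw

gbhjpw


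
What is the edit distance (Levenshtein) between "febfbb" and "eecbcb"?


Computing edit distance: "febfbb" -> "eecbcb"
DP table:
           e    e    c    b    c    b
      0    1    2    3    4    5    6
  f   1    1    2    3    4    5    6
  e   2    1    1    2    3    4    5
  b   3    2    2    2    2    3    4
  f   4    3    3    3    3    3    4
  b   5    4    4    4    3    4    3
  b   6    5    5    5    4    4    4
Edit distance = dp[6][6] = 4

4


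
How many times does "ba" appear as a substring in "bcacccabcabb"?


Searching for "ba" in "bcacccabcabb"
Scanning each position:
  Position 0: "bc" => no
  Position 1: "ca" => no
  Position 2: "ac" => no
  Position 3: "cc" => no
  Position 4: "cc" => no
  Position 5: "ca" => no
  Position 6: "ab" => no
  Position 7: "bc" => no
  Position 8: "ca" => no
  Position 9: "ab" => no
  Position 10: "bb" => no
Total occurrences: 0

0


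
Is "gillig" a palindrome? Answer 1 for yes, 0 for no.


Input: gillig
Reversed: gillig
  Compare pos 0 ('g') with pos 5 ('g'): match
  Compare pos 1 ('i') with pos 4 ('i'): match
  Compare pos 2 ('l') with pos 3 ('l'): match
Result: palindrome

1


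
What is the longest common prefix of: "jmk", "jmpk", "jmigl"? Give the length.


Words: jmk, jmpk, jmigl
  Position 0: all 'j' => match
  Position 1: all 'm' => match
  Position 2: ('k', 'p', 'i') => mismatch, stop
LCP = "jm" (length 2)

2


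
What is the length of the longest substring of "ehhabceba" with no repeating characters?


Input: "ehhabceba"
Sliding window (track last position of each char):
  Position 0 ('e'): window [0,0] length 1 -- new best
  Position 1 ('h'): window [0,1] length 2 -- new best
  Position 2 ('h'): repeat (last at 1), move window start to 2
  Position 2 ('h'): window [2,2] length 1
  Position 3 ('a'): window [2,3] length 2
  Position 4 ('b'): window [2,4] length 3 -- new best
  Position 5 ('c'): window [2,5] length 4 -- new best
  Position 6 ('e'): window [2,6] length 5 -- new best
  Position 7 ('b'): repeat (last at 4), move window start to 5
  Position 7 ('b'): window [5,7] length 3
  Position 8 ('a'): window [5,8] length 4
Longest substring with no repeats: "habce" with length 5

5


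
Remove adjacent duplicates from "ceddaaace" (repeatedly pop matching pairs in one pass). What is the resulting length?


Input: ceddaaace
Stack-based adjacent duplicate removal:
  Read 'c': push. Stack: c
  Read 'e': push. Stack: ce
  Read 'd': push. Stack: ced
  Read 'd': matches stack top 'd' => pop. Stack: ce
  Read 'a': push. Stack: cea
  Read 'a': matches stack top 'a' => pop. Stack: ce
  Read 'a': push. Stack: cea
  Read 'c': push. Stack: ceac
  Read 'e': push. Stack: ceace
Final stack: "ceace" (length 5)

5


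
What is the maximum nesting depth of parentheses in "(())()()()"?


Input: "(())()()()"
Tracking depth:
  Position 0 '(': depth becomes 1
  Position 1 '(': depth becomes 2
  Position 2 ')': depth becomes 1
  Position 3 ')': depth becomes 0
  Position 4 '(': depth becomes 1
  Position 5 ')': depth becomes 0
  Position 6 '(': depth becomes 1
  Position 7 ')': depth becomes 0
  Position 8 '(': depth becomes 1
  Position 9 ')': depth becomes 0
Maximum depth reached: 2

2


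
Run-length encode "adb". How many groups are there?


Input: adb
Scanning for consecutive runs:
  Group 1: 'a' x 1 (positions 0-0)
  Group 2: 'd' x 1 (positions 1-1)
  Group 3: 'b' x 1 (positions 2-2)
Total groups: 3

3


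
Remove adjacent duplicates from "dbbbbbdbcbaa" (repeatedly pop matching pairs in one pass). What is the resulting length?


Input: dbbbbbdbcbaa
Stack-based adjacent duplicate removal:
  Read 'd': push. Stack: d
  Read 'b': push. Stack: db
  Read 'b': matches stack top 'b' => pop. Stack: d
  Read 'b': push. Stack: db
  Read 'b': matches stack top 'b' => pop. Stack: d
  Read 'b': push. Stack: db
  Read 'd': push. Stack: dbd
  Read 'b': push. Stack: dbdb
  Read 'c': push. Stack: dbdbc
  Read 'b': push. Stack: dbdbcb
  Read 'a': push. Stack: dbdbcba
  Read 'a': matches stack top 'a' => pop. Stack: dbdbcb
Final stack: "dbdbcb" (length 6)

6


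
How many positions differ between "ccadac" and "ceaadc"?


Comparing "ccadac" and "ceaadc" position by position:
  Position 0: 'c' vs 'c' => same
  Position 1: 'c' vs 'e' => DIFFER
  Position 2: 'a' vs 'a' => same
  Position 3: 'd' vs 'a' => DIFFER
  Position 4: 'a' vs 'd' => DIFFER
  Position 5: 'c' vs 'c' => same
Positions that differ: 3

3


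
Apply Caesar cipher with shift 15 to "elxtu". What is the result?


Caesar cipher: shift "elxtu" by 15
  'e' (pos 4) + 15 = pos 19 = 't'
  'l' (pos 11) + 15 = pos 0 = 'a'
  'x' (pos 23) + 15 = pos 12 = 'm'
  't' (pos 19) + 15 = pos 8 = 'i'
  'u' (pos 20) + 15 = pos 9 = 'j'
Result: tamij

tamij


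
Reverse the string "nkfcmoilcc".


Input: nkfcmoilcc
Reading characters right to left:
  Position 9: 'c'
  Position 8: 'c'
  Position 7: 'l'
  Position 6: 'i'
  Position 5: 'o'
  Position 4: 'm'
  Position 3: 'c'
  Position 2: 'f'
  Position 1: 'k'
  Position 0: 'n'
Reversed: ccliomcfkn

ccliomcfkn


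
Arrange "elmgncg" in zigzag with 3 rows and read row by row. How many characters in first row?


Zigzag "elmgncg" into 3 rows:
Placing characters:
  'e' => row 0
  'l' => row 1
  'm' => row 2
  'g' => row 1
  'n' => row 0
  'c' => row 1
  'g' => row 2
Rows:
  Row 0: "en"
  Row 1: "lgc"
  Row 2: "mg"
First row length: 2

2


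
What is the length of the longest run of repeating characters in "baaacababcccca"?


Input: "baaacababcccca"
Scanning for longest run:
  Position 1 ('a'): new char, reset run to 1
  Position 2 ('a'): continues run of 'a', length=2
  Position 3 ('a'): continues run of 'a', length=3
  Position 4 ('c'): new char, reset run to 1
  Position 5 ('a'): new char, reset run to 1
  Position 6 ('b'): new char, reset run to 1
  Position 7 ('a'): new char, reset run to 1
  Position 8 ('b'): new char, reset run to 1
  Position 9 ('c'): new char, reset run to 1
  Position 10 ('c'): continues run of 'c', length=2
  Position 11 ('c'): continues run of 'c', length=3
  Position 12 ('c'): continues run of 'c', length=4
  Position 13 ('a'): new char, reset run to 1
Longest run: 'c' with length 4

4


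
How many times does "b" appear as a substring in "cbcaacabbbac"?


Searching for "b" in "cbcaacabbbac"
Scanning each position:
  Position 0: "c" => no
  Position 1: "b" => MATCH
  Position 2: "c" => no
  Position 3: "a" => no
  Position 4: "a" => no
  Position 5: "c" => no
  Position 6: "a" => no
  Position 7: "b" => MATCH
  Position 8: "b" => MATCH
  Position 9: "b" => MATCH
  Position 10: "a" => no
  Position 11: "c" => no
Total occurrences: 4

4


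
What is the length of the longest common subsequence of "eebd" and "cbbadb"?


LCS of "eebd" and "cbbadb"
DP table:
           c    b    b    a    d    b
      0    0    0    0    0    0    0
  e   0    0    0    0    0    0    0
  e   0    0    0    0    0    0    0
  b   0    0    1    1    1    1    1
  d   0    0    1    1    1    2    2
LCS length = dp[4][6] = 2

2


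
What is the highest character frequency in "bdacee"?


Input: bdacee
Character counts:
  'a': 1
  'b': 1
  'c': 1
  'd': 1
  'e': 2
Maximum frequency: 2

2


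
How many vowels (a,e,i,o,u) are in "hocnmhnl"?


Input: hocnmhnl
Checking each character:
  'h' at position 0: consonant
  'o' at position 1: vowel (running total: 1)
  'c' at position 2: consonant
  'n' at position 3: consonant
  'm' at position 4: consonant
  'h' at position 5: consonant
  'n' at position 6: consonant
  'l' at position 7: consonant
Total vowels: 1

1


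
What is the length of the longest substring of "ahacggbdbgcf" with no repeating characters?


Input: "ahacggbdbgcf"
Sliding window (track last position of each char):
  Position 0 ('a'): window [0,0] length 1 -- new best
  Position 1 ('h'): window [0,1] length 2 -- new best
  Position 2 ('a'): repeat (last at 0), move window start to 1
  Position 2 ('a'): window [1,2] length 2
  Position 3 ('c'): window [1,3] length 3 -- new best
  Position 4 ('g'): window [1,4] length 4 -- new best
  Position 5 ('g'): repeat (last at 4), move window start to 5
  Position 5 ('g'): window [5,5] length 1
  Position 6 ('b'): window [5,6] length 2
  Position 7 ('d'): window [5,7] length 3
  Position 8 ('b'): repeat (last at 6), move window start to 7
  Position 8 ('b'): window [7,8] length 2
  Position 9 ('g'): window [7,9] length 3
  Position 10 ('c'): window [7,10] length 4
  Position 11 ('f'): window [7,11] length 5 -- new best
Longest substring with no repeats: "dbgcf" with length 5

5


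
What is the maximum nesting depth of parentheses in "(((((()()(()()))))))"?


Input: "(((((()()(()()))))))"
Tracking depth:
  Position 0 '(': depth becomes 1
  Position 1 '(': depth becomes 2
  Position 2 '(': depth becomes 3
  Position 3 '(': depth becomes 4
  Position 4 '(': depth becomes 5
  Position 5 '(': depth becomes 6
  Position 6 ')': depth becomes 5
  Position 7 '(': depth becomes 6
  Position 8 ')': depth becomes 5
  Position 9 '(': depth becomes 6
  Position 10 '(': depth becomes 7
  Position 11 ')': depth becomes 6
  Position 12 '(': depth becomes 7
  Position 13 ')': depth becomes 6
  Position 14 ')': depth becomes 5
  Position 15 ')': depth becomes 4
  Position 16 ')': depth becomes 3
  Position 17 ')': depth becomes 2
  Position 18 ')': depth becomes 1
  Position 19 ')': depth becomes 0
Maximum depth reached: 7

7


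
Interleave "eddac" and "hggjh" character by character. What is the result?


Interleaving "eddac" and "hggjh":
  Position 0: 'e' from first, 'h' from second => "eh"
  Position 1: 'd' from first, 'g' from second => "dg"
  Position 2: 'd' from first, 'g' from second => "dg"
  Position 3: 'a' from first, 'j' from second => "aj"
  Position 4: 'c' from first, 'h' from second => "ch"
Result: ehdgdgajch

ehdgdgajch


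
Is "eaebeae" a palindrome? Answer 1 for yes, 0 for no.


Input: eaebeae
Reversed: eaebeae
  Compare pos 0 ('e') with pos 6 ('e'): match
  Compare pos 1 ('a') with pos 5 ('a'): match
  Compare pos 2 ('e') with pos 4 ('e'): match
Result: palindrome

1


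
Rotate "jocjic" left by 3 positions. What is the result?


Input: "jocjic", rotate left by 3
First 3 characters: "joc"
Remaining characters: "jic"
Concatenate remaining + first: "jic" + "joc" = "jicjoc"

jicjoc


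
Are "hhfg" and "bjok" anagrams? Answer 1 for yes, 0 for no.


Strings: "hhfg", "bjok"
Sorted first:  fghh
Sorted second: bjko
Differ at position 0: 'f' vs 'b' => not anagrams

0


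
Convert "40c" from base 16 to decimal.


Input: "40c" in base 16
Positional expansion:
  Digit '4' (value 4) x 16^2 = 1024
  Digit '0' (value 0) x 16^1 = 0
  Digit 'c' (value 12) x 16^0 = 12
Sum = 1036

1036


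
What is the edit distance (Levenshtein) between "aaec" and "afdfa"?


Computing edit distance: "aaec" -> "afdfa"
DP table:
           a    f    d    f    a
      0    1    2    3    4    5
  a   1    0    1    2    3    4
  a   2    1    1    2    3    3
  e   3    2    2    2    3    4
  c   4    3    3    3    3    4
Edit distance = dp[4][5] = 4

4


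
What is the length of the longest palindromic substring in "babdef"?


Input: "babdef"
Checking substrings for palindromes:
  [0:3] "bab" (len 3) => palindrome
Longest palindromic substring: "bab" with length 3

3


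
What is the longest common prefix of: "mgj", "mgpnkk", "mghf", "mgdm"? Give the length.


Words: mgj, mgpnkk, mghf, mgdm
  Position 0: all 'm' => match
  Position 1: all 'g' => match
  Position 2: ('j', 'p', 'h', 'd') => mismatch, stop
LCP = "mg" (length 2)

2


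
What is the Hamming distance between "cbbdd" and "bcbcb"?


Comparing "cbbdd" and "bcbcb" position by position:
  Position 0: 'c' vs 'b' => differ
  Position 1: 'b' vs 'c' => differ
  Position 2: 'b' vs 'b' => same
  Position 3: 'd' vs 'c' => differ
  Position 4: 'd' vs 'b' => differ
Total differences (Hamming distance): 4

4


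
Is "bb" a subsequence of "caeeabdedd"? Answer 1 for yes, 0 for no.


Check if "bb" is a subsequence of "caeeabdedd"
Greedy scan:
  Position 0 ('c'): no match needed
  Position 1 ('a'): no match needed
  Position 2 ('e'): no match needed
  Position 3 ('e'): no match needed
  Position 4 ('a'): no match needed
  Position 5 ('b'): matches sub[0] = 'b'
  Position 6 ('d'): no match needed
  Position 7 ('e'): no match needed
  Position 8 ('d'): no match needed
  Position 9 ('d'): no match needed
Only matched 1/2 characters => not a subsequence

0


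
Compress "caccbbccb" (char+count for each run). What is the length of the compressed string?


Input: caccbbccb
Runs:
  'c' x 1 => "c1"
  'a' x 1 => "a1"
  'c' x 2 => "c2"
  'b' x 2 => "b2"
  'c' x 2 => "c2"
  'b' x 1 => "b1"
Compressed: "c1a1c2b2c2b1"
Compressed length: 12

12


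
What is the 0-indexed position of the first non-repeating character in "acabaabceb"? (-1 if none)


Input: acabaabceb
Character frequencies:
  'a': 4
  'b': 3
  'c': 2
  'e': 1
Scanning left to right for freq == 1:
  Position 0 ('a'): freq=4, skip
  Position 1 ('c'): freq=2, skip
  Position 2 ('a'): freq=4, skip
  Position 3 ('b'): freq=3, skip
  Position 4 ('a'): freq=4, skip
  Position 5 ('a'): freq=4, skip
  Position 6 ('b'): freq=3, skip
  Position 7 ('c'): freq=2, skip
  Position 8 ('e'): unique! => answer = 8

8


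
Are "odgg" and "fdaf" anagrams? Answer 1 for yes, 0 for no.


Strings: "odgg", "fdaf"
Sorted first:  dggo
Sorted second: adff
Differ at position 0: 'd' vs 'a' => not anagrams

0


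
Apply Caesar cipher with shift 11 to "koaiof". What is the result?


Caesar cipher: shift "koaiof" by 11
  'k' (pos 10) + 11 = pos 21 = 'v'
  'o' (pos 14) + 11 = pos 25 = 'z'
  'a' (pos 0) + 11 = pos 11 = 'l'
  'i' (pos 8) + 11 = pos 19 = 't'
  'o' (pos 14) + 11 = pos 25 = 'z'
  'f' (pos 5) + 11 = pos 16 = 'q'
Result: vzltzq

vzltzq


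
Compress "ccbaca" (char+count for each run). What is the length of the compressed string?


Input: ccbaca
Runs:
  'c' x 2 => "c2"
  'b' x 1 => "b1"
  'a' x 1 => "a1"
  'c' x 1 => "c1"
  'a' x 1 => "a1"
Compressed: "c2b1a1c1a1"
Compressed length: 10

10
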